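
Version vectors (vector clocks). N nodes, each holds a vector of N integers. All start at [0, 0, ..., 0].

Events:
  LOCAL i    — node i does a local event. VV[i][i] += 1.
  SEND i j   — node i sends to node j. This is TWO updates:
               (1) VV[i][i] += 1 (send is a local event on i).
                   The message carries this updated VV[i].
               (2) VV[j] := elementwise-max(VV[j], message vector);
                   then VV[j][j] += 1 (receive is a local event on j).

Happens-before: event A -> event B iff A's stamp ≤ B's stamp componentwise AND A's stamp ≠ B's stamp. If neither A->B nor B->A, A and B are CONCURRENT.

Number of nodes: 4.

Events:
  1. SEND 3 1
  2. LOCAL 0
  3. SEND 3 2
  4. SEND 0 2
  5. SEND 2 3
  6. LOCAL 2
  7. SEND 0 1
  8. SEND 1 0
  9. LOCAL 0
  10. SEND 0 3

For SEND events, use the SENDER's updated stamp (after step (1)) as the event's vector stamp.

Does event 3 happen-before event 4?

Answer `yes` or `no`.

Answer: no

Derivation:
Initial: VV[0]=[0, 0, 0, 0]
Initial: VV[1]=[0, 0, 0, 0]
Initial: VV[2]=[0, 0, 0, 0]
Initial: VV[3]=[0, 0, 0, 0]
Event 1: SEND 3->1: VV[3][3]++ -> VV[3]=[0, 0, 0, 1], msg_vec=[0, 0, 0, 1]; VV[1]=max(VV[1],msg_vec) then VV[1][1]++ -> VV[1]=[0, 1, 0, 1]
Event 2: LOCAL 0: VV[0][0]++ -> VV[0]=[1, 0, 0, 0]
Event 3: SEND 3->2: VV[3][3]++ -> VV[3]=[0, 0, 0, 2], msg_vec=[0, 0, 0, 2]; VV[2]=max(VV[2],msg_vec) then VV[2][2]++ -> VV[2]=[0, 0, 1, 2]
Event 4: SEND 0->2: VV[0][0]++ -> VV[0]=[2, 0, 0, 0], msg_vec=[2, 0, 0, 0]; VV[2]=max(VV[2],msg_vec) then VV[2][2]++ -> VV[2]=[2, 0, 2, 2]
Event 5: SEND 2->3: VV[2][2]++ -> VV[2]=[2, 0, 3, 2], msg_vec=[2, 0, 3, 2]; VV[3]=max(VV[3],msg_vec) then VV[3][3]++ -> VV[3]=[2, 0, 3, 3]
Event 6: LOCAL 2: VV[2][2]++ -> VV[2]=[2, 0, 4, 2]
Event 7: SEND 0->1: VV[0][0]++ -> VV[0]=[3, 0, 0, 0], msg_vec=[3, 0, 0, 0]; VV[1]=max(VV[1],msg_vec) then VV[1][1]++ -> VV[1]=[3, 2, 0, 1]
Event 8: SEND 1->0: VV[1][1]++ -> VV[1]=[3, 3, 0, 1], msg_vec=[3, 3, 0, 1]; VV[0]=max(VV[0],msg_vec) then VV[0][0]++ -> VV[0]=[4, 3, 0, 1]
Event 9: LOCAL 0: VV[0][0]++ -> VV[0]=[5, 3, 0, 1]
Event 10: SEND 0->3: VV[0][0]++ -> VV[0]=[6, 3, 0, 1], msg_vec=[6, 3, 0, 1]; VV[3]=max(VV[3],msg_vec) then VV[3][3]++ -> VV[3]=[6, 3, 3, 4]
Event 3 stamp: [0, 0, 0, 2]
Event 4 stamp: [2, 0, 0, 0]
[0, 0, 0, 2] <= [2, 0, 0, 0]? False. Equal? False. Happens-before: False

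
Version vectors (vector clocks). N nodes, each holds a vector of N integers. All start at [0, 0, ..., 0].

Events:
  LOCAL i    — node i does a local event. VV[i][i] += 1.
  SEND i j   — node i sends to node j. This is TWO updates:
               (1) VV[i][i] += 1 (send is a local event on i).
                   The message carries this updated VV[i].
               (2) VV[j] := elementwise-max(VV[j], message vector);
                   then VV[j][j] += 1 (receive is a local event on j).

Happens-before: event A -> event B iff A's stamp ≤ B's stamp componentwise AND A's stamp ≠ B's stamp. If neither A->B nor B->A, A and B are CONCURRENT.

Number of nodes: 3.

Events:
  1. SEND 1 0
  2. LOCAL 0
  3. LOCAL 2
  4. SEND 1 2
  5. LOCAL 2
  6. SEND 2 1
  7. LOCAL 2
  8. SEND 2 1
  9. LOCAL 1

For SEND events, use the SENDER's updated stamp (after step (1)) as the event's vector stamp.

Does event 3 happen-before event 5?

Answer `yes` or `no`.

Answer: yes

Derivation:
Initial: VV[0]=[0, 0, 0]
Initial: VV[1]=[0, 0, 0]
Initial: VV[2]=[0, 0, 0]
Event 1: SEND 1->0: VV[1][1]++ -> VV[1]=[0, 1, 0], msg_vec=[0, 1, 0]; VV[0]=max(VV[0],msg_vec) then VV[0][0]++ -> VV[0]=[1, 1, 0]
Event 2: LOCAL 0: VV[0][0]++ -> VV[0]=[2, 1, 0]
Event 3: LOCAL 2: VV[2][2]++ -> VV[2]=[0, 0, 1]
Event 4: SEND 1->2: VV[1][1]++ -> VV[1]=[0, 2, 0], msg_vec=[0, 2, 0]; VV[2]=max(VV[2],msg_vec) then VV[2][2]++ -> VV[2]=[0, 2, 2]
Event 5: LOCAL 2: VV[2][2]++ -> VV[2]=[0, 2, 3]
Event 6: SEND 2->1: VV[2][2]++ -> VV[2]=[0, 2, 4], msg_vec=[0, 2, 4]; VV[1]=max(VV[1],msg_vec) then VV[1][1]++ -> VV[1]=[0, 3, 4]
Event 7: LOCAL 2: VV[2][2]++ -> VV[2]=[0, 2, 5]
Event 8: SEND 2->1: VV[2][2]++ -> VV[2]=[0, 2, 6], msg_vec=[0, 2, 6]; VV[1]=max(VV[1],msg_vec) then VV[1][1]++ -> VV[1]=[0, 4, 6]
Event 9: LOCAL 1: VV[1][1]++ -> VV[1]=[0, 5, 6]
Event 3 stamp: [0, 0, 1]
Event 5 stamp: [0, 2, 3]
[0, 0, 1] <= [0, 2, 3]? True. Equal? False. Happens-before: True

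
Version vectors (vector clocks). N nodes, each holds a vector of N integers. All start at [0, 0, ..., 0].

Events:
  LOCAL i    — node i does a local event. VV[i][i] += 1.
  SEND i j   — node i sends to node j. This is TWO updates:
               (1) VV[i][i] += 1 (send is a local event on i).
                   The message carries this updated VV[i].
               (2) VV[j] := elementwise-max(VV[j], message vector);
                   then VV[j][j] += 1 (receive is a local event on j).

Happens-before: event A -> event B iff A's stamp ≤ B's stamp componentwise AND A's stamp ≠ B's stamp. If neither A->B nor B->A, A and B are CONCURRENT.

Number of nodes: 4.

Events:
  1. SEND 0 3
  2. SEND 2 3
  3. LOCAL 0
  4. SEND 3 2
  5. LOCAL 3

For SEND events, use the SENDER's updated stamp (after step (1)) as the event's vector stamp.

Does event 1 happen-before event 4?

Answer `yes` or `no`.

Initial: VV[0]=[0, 0, 0, 0]
Initial: VV[1]=[0, 0, 0, 0]
Initial: VV[2]=[0, 0, 0, 0]
Initial: VV[3]=[0, 0, 0, 0]
Event 1: SEND 0->3: VV[0][0]++ -> VV[0]=[1, 0, 0, 0], msg_vec=[1, 0, 0, 0]; VV[3]=max(VV[3],msg_vec) then VV[3][3]++ -> VV[3]=[1, 0, 0, 1]
Event 2: SEND 2->3: VV[2][2]++ -> VV[2]=[0, 0, 1, 0], msg_vec=[0, 0, 1, 0]; VV[3]=max(VV[3],msg_vec) then VV[3][3]++ -> VV[3]=[1, 0, 1, 2]
Event 3: LOCAL 0: VV[0][0]++ -> VV[0]=[2, 0, 0, 0]
Event 4: SEND 3->2: VV[3][3]++ -> VV[3]=[1, 0, 1, 3], msg_vec=[1, 0, 1, 3]; VV[2]=max(VV[2],msg_vec) then VV[2][2]++ -> VV[2]=[1, 0, 2, 3]
Event 5: LOCAL 3: VV[3][3]++ -> VV[3]=[1, 0, 1, 4]
Event 1 stamp: [1, 0, 0, 0]
Event 4 stamp: [1, 0, 1, 3]
[1, 0, 0, 0] <= [1, 0, 1, 3]? True. Equal? False. Happens-before: True

Answer: yes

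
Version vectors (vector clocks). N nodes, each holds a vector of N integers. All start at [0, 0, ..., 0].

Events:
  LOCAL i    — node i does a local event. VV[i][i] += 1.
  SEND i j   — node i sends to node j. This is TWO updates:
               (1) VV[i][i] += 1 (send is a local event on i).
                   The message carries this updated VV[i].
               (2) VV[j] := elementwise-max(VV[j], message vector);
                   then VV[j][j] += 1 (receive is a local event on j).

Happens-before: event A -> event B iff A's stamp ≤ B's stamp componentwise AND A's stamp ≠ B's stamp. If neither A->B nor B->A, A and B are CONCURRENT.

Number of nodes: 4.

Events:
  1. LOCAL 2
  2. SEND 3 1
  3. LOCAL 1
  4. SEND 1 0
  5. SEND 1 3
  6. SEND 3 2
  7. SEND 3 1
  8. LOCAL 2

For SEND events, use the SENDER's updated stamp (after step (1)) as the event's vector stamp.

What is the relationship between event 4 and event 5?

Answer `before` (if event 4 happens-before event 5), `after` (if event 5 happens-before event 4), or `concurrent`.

Answer: before

Derivation:
Initial: VV[0]=[0, 0, 0, 0]
Initial: VV[1]=[0, 0, 0, 0]
Initial: VV[2]=[0, 0, 0, 0]
Initial: VV[3]=[0, 0, 0, 0]
Event 1: LOCAL 2: VV[2][2]++ -> VV[2]=[0, 0, 1, 0]
Event 2: SEND 3->1: VV[3][3]++ -> VV[3]=[0, 0, 0, 1], msg_vec=[0, 0, 0, 1]; VV[1]=max(VV[1],msg_vec) then VV[1][1]++ -> VV[1]=[0, 1, 0, 1]
Event 3: LOCAL 1: VV[1][1]++ -> VV[1]=[0, 2, 0, 1]
Event 4: SEND 1->0: VV[1][1]++ -> VV[1]=[0, 3, 0, 1], msg_vec=[0, 3, 0, 1]; VV[0]=max(VV[0],msg_vec) then VV[0][0]++ -> VV[0]=[1, 3, 0, 1]
Event 5: SEND 1->3: VV[1][1]++ -> VV[1]=[0, 4, 0, 1], msg_vec=[0, 4, 0, 1]; VV[3]=max(VV[3],msg_vec) then VV[3][3]++ -> VV[3]=[0, 4, 0, 2]
Event 6: SEND 3->2: VV[3][3]++ -> VV[3]=[0, 4, 0, 3], msg_vec=[0, 4, 0, 3]; VV[2]=max(VV[2],msg_vec) then VV[2][2]++ -> VV[2]=[0, 4, 2, 3]
Event 7: SEND 3->1: VV[3][3]++ -> VV[3]=[0, 4, 0, 4], msg_vec=[0, 4, 0, 4]; VV[1]=max(VV[1],msg_vec) then VV[1][1]++ -> VV[1]=[0, 5, 0, 4]
Event 8: LOCAL 2: VV[2][2]++ -> VV[2]=[0, 4, 3, 3]
Event 4 stamp: [0, 3, 0, 1]
Event 5 stamp: [0, 4, 0, 1]
[0, 3, 0, 1] <= [0, 4, 0, 1]? True
[0, 4, 0, 1] <= [0, 3, 0, 1]? False
Relation: before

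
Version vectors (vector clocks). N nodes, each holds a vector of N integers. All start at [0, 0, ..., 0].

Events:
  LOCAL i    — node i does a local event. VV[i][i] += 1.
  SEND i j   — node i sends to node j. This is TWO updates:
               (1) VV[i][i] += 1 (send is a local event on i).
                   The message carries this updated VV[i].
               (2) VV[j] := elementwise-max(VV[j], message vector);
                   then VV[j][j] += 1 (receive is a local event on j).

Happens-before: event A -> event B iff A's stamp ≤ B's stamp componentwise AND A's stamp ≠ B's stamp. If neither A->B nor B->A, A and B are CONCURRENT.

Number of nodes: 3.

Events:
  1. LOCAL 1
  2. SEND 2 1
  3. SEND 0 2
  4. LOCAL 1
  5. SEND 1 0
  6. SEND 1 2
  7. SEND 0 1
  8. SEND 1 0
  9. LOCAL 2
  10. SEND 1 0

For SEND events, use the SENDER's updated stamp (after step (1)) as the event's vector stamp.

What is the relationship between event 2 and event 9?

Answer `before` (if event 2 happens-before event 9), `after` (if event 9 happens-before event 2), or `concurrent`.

Initial: VV[0]=[0, 0, 0]
Initial: VV[1]=[0, 0, 0]
Initial: VV[2]=[0, 0, 0]
Event 1: LOCAL 1: VV[1][1]++ -> VV[1]=[0, 1, 0]
Event 2: SEND 2->1: VV[2][2]++ -> VV[2]=[0, 0, 1], msg_vec=[0, 0, 1]; VV[1]=max(VV[1],msg_vec) then VV[1][1]++ -> VV[1]=[0, 2, 1]
Event 3: SEND 0->2: VV[0][0]++ -> VV[0]=[1, 0, 0], msg_vec=[1, 0, 0]; VV[2]=max(VV[2],msg_vec) then VV[2][2]++ -> VV[2]=[1, 0, 2]
Event 4: LOCAL 1: VV[1][1]++ -> VV[1]=[0, 3, 1]
Event 5: SEND 1->0: VV[1][1]++ -> VV[1]=[0, 4, 1], msg_vec=[0, 4, 1]; VV[0]=max(VV[0],msg_vec) then VV[0][0]++ -> VV[0]=[2, 4, 1]
Event 6: SEND 1->2: VV[1][1]++ -> VV[1]=[0, 5, 1], msg_vec=[0, 5, 1]; VV[2]=max(VV[2],msg_vec) then VV[2][2]++ -> VV[2]=[1, 5, 3]
Event 7: SEND 0->1: VV[0][0]++ -> VV[0]=[3, 4, 1], msg_vec=[3, 4, 1]; VV[1]=max(VV[1],msg_vec) then VV[1][1]++ -> VV[1]=[3, 6, 1]
Event 8: SEND 1->0: VV[1][1]++ -> VV[1]=[3, 7, 1], msg_vec=[3, 7, 1]; VV[0]=max(VV[0],msg_vec) then VV[0][0]++ -> VV[0]=[4, 7, 1]
Event 9: LOCAL 2: VV[2][2]++ -> VV[2]=[1, 5, 4]
Event 10: SEND 1->0: VV[1][1]++ -> VV[1]=[3, 8, 1], msg_vec=[3, 8, 1]; VV[0]=max(VV[0],msg_vec) then VV[0][0]++ -> VV[0]=[5, 8, 1]
Event 2 stamp: [0, 0, 1]
Event 9 stamp: [1, 5, 4]
[0, 0, 1] <= [1, 5, 4]? True
[1, 5, 4] <= [0, 0, 1]? False
Relation: before

Answer: before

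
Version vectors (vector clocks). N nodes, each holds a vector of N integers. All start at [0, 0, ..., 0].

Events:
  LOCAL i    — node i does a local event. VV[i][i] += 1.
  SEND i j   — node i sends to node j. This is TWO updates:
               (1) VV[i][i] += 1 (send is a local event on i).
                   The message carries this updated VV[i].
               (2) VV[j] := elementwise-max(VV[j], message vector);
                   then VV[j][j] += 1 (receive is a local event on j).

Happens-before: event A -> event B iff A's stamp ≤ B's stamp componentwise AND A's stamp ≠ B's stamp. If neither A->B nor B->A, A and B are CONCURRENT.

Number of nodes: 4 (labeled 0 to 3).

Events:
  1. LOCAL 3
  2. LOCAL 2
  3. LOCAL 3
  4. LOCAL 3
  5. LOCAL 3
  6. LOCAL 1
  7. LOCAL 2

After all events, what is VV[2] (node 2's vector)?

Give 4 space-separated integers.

Initial: VV[0]=[0, 0, 0, 0]
Initial: VV[1]=[0, 0, 0, 0]
Initial: VV[2]=[0, 0, 0, 0]
Initial: VV[3]=[0, 0, 0, 0]
Event 1: LOCAL 3: VV[3][3]++ -> VV[3]=[0, 0, 0, 1]
Event 2: LOCAL 2: VV[2][2]++ -> VV[2]=[0, 0, 1, 0]
Event 3: LOCAL 3: VV[3][3]++ -> VV[3]=[0, 0, 0, 2]
Event 4: LOCAL 3: VV[3][3]++ -> VV[3]=[0, 0, 0, 3]
Event 5: LOCAL 3: VV[3][3]++ -> VV[3]=[0, 0, 0, 4]
Event 6: LOCAL 1: VV[1][1]++ -> VV[1]=[0, 1, 0, 0]
Event 7: LOCAL 2: VV[2][2]++ -> VV[2]=[0, 0, 2, 0]
Final vectors: VV[0]=[0, 0, 0, 0]; VV[1]=[0, 1, 0, 0]; VV[2]=[0, 0, 2, 0]; VV[3]=[0, 0, 0, 4]

Answer: 0 0 2 0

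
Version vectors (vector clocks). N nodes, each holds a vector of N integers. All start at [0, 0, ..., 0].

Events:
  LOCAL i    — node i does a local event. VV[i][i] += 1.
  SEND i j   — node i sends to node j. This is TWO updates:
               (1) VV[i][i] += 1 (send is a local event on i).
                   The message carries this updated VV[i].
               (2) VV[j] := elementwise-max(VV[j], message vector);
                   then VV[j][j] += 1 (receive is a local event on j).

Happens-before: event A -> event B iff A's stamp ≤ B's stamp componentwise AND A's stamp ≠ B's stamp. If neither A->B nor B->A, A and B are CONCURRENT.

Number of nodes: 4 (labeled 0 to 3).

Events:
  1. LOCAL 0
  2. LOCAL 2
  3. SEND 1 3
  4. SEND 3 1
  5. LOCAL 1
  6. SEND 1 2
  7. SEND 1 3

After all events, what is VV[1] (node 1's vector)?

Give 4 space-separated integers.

Answer: 0 5 0 2

Derivation:
Initial: VV[0]=[0, 0, 0, 0]
Initial: VV[1]=[0, 0, 0, 0]
Initial: VV[2]=[0, 0, 0, 0]
Initial: VV[3]=[0, 0, 0, 0]
Event 1: LOCAL 0: VV[0][0]++ -> VV[0]=[1, 0, 0, 0]
Event 2: LOCAL 2: VV[2][2]++ -> VV[2]=[0, 0, 1, 0]
Event 3: SEND 1->3: VV[1][1]++ -> VV[1]=[0, 1, 0, 0], msg_vec=[0, 1, 0, 0]; VV[3]=max(VV[3],msg_vec) then VV[3][3]++ -> VV[3]=[0, 1, 0, 1]
Event 4: SEND 3->1: VV[3][3]++ -> VV[3]=[0, 1, 0, 2], msg_vec=[0, 1, 0, 2]; VV[1]=max(VV[1],msg_vec) then VV[1][1]++ -> VV[1]=[0, 2, 0, 2]
Event 5: LOCAL 1: VV[1][1]++ -> VV[1]=[0, 3, 0, 2]
Event 6: SEND 1->2: VV[1][1]++ -> VV[1]=[0, 4, 0, 2], msg_vec=[0, 4, 0, 2]; VV[2]=max(VV[2],msg_vec) then VV[2][2]++ -> VV[2]=[0, 4, 2, 2]
Event 7: SEND 1->3: VV[1][1]++ -> VV[1]=[0, 5, 0, 2], msg_vec=[0, 5, 0, 2]; VV[3]=max(VV[3],msg_vec) then VV[3][3]++ -> VV[3]=[0, 5, 0, 3]
Final vectors: VV[0]=[1, 0, 0, 0]; VV[1]=[0, 5, 0, 2]; VV[2]=[0, 4, 2, 2]; VV[3]=[0, 5, 0, 3]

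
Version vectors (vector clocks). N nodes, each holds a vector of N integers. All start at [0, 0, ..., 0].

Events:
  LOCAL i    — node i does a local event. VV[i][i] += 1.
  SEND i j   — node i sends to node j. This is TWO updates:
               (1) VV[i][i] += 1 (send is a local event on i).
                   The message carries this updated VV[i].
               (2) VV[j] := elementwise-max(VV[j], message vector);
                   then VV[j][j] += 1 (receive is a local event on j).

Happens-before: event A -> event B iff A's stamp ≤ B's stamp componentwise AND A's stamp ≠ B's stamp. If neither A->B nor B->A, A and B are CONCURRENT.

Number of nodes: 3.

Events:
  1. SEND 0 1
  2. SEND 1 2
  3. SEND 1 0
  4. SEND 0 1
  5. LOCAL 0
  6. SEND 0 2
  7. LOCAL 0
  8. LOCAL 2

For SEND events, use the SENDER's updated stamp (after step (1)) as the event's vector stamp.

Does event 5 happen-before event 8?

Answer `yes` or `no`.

Initial: VV[0]=[0, 0, 0]
Initial: VV[1]=[0, 0, 0]
Initial: VV[2]=[0, 0, 0]
Event 1: SEND 0->1: VV[0][0]++ -> VV[0]=[1, 0, 0], msg_vec=[1, 0, 0]; VV[1]=max(VV[1],msg_vec) then VV[1][1]++ -> VV[1]=[1, 1, 0]
Event 2: SEND 1->2: VV[1][1]++ -> VV[1]=[1, 2, 0], msg_vec=[1, 2, 0]; VV[2]=max(VV[2],msg_vec) then VV[2][2]++ -> VV[2]=[1, 2, 1]
Event 3: SEND 1->0: VV[1][1]++ -> VV[1]=[1, 3, 0], msg_vec=[1, 3, 0]; VV[0]=max(VV[0],msg_vec) then VV[0][0]++ -> VV[0]=[2, 3, 0]
Event 4: SEND 0->1: VV[0][0]++ -> VV[0]=[3, 3, 0], msg_vec=[3, 3, 0]; VV[1]=max(VV[1],msg_vec) then VV[1][1]++ -> VV[1]=[3, 4, 0]
Event 5: LOCAL 0: VV[0][0]++ -> VV[0]=[4, 3, 0]
Event 6: SEND 0->2: VV[0][0]++ -> VV[0]=[5, 3, 0], msg_vec=[5, 3, 0]; VV[2]=max(VV[2],msg_vec) then VV[2][2]++ -> VV[2]=[5, 3, 2]
Event 7: LOCAL 0: VV[0][0]++ -> VV[0]=[6, 3, 0]
Event 8: LOCAL 2: VV[2][2]++ -> VV[2]=[5, 3, 3]
Event 5 stamp: [4, 3, 0]
Event 8 stamp: [5, 3, 3]
[4, 3, 0] <= [5, 3, 3]? True. Equal? False. Happens-before: True

Answer: yes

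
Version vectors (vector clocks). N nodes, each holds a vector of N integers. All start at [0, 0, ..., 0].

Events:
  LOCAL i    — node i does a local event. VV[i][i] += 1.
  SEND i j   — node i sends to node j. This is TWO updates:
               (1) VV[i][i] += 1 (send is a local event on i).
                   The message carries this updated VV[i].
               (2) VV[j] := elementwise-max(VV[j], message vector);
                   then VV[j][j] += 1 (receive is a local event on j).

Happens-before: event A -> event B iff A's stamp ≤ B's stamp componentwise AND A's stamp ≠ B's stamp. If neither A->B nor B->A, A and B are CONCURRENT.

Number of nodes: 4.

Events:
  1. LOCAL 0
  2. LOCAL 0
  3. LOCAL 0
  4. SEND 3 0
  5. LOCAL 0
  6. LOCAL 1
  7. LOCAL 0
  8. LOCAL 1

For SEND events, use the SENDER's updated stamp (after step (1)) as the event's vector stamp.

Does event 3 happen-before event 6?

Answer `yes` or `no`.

Initial: VV[0]=[0, 0, 0, 0]
Initial: VV[1]=[0, 0, 0, 0]
Initial: VV[2]=[0, 0, 0, 0]
Initial: VV[3]=[0, 0, 0, 0]
Event 1: LOCAL 0: VV[0][0]++ -> VV[0]=[1, 0, 0, 0]
Event 2: LOCAL 0: VV[0][0]++ -> VV[0]=[2, 0, 0, 0]
Event 3: LOCAL 0: VV[0][0]++ -> VV[0]=[3, 0, 0, 0]
Event 4: SEND 3->0: VV[3][3]++ -> VV[3]=[0, 0, 0, 1], msg_vec=[0, 0, 0, 1]; VV[0]=max(VV[0],msg_vec) then VV[0][0]++ -> VV[0]=[4, 0, 0, 1]
Event 5: LOCAL 0: VV[0][0]++ -> VV[0]=[5, 0, 0, 1]
Event 6: LOCAL 1: VV[1][1]++ -> VV[1]=[0, 1, 0, 0]
Event 7: LOCAL 0: VV[0][0]++ -> VV[0]=[6, 0, 0, 1]
Event 8: LOCAL 1: VV[1][1]++ -> VV[1]=[0, 2, 0, 0]
Event 3 stamp: [3, 0, 0, 0]
Event 6 stamp: [0, 1, 0, 0]
[3, 0, 0, 0] <= [0, 1, 0, 0]? False. Equal? False. Happens-before: False

Answer: no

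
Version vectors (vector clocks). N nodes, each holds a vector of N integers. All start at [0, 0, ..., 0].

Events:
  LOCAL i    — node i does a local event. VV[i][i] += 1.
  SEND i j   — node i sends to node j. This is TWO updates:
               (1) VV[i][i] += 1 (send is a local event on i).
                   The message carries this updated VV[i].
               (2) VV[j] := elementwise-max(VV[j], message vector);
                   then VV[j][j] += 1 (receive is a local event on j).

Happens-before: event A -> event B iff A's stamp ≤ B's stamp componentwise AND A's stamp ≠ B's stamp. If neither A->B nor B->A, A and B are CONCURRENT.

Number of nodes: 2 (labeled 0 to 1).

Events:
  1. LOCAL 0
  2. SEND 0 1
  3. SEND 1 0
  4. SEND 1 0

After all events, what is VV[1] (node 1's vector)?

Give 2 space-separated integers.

Initial: VV[0]=[0, 0]
Initial: VV[1]=[0, 0]
Event 1: LOCAL 0: VV[0][0]++ -> VV[0]=[1, 0]
Event 2: SEND 0->1: VV[0][0]++ -> VV[0]=[2, 0], msg_vec=[2, 0]; VV[1]=max(VV[1],msg_vec) then VV[1][1]++ -> VV[1]=[2, 1]
Event 3: SEND 1->0: VV[1][1]++ -> VV[1]=[2, 2], msg_vec=[2, 2]; VV[0]=max(VV[0],msg_vec) then VV[0][0]++ -> VV[0]=[3, 2]
Event 4: SEND 1->0: VV[1][1]++ -> VV[1]=[2, 3], msg_vec=[2, 3]; VV[0]=max(VV[0],msg_vec) then VV[0][0]++ -> VV[0]=[4, 3]
Final vectors: VV[0]=[4, 3]; VV[1]=[2, 3]

Answer: 2 3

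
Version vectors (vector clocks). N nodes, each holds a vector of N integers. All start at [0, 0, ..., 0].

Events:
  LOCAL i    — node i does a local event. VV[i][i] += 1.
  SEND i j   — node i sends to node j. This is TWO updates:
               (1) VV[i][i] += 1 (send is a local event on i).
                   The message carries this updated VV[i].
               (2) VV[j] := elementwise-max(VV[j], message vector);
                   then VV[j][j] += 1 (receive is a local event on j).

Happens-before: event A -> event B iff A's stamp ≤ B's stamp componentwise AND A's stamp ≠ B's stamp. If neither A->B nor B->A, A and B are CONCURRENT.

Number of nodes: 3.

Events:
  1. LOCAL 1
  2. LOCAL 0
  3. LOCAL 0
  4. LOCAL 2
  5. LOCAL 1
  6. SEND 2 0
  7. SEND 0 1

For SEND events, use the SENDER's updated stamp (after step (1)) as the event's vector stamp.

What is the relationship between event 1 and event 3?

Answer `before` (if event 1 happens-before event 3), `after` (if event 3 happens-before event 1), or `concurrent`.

Initial: VV[0]=[0, 0, 0]
Initial: VV[1]=[0, 0, 0]
Initial: VV[2]=[0, 0, 0]
Event 1: LOCAL 1: VV[1][1]++ -> VV[1]=[0, 1, 0]
Event 2: LOCAL 0: VV[0][0]++ -> VV[0]=[1, 0, 0]
Event 3: LOCAL 0: VV[0][0]++ -> VV[0]=[2, 0, 0]
Event 4: LOCAL 2: VV[2][2]++ -> VV[2]=[0, 0, 1]
Event 5: LOCAL 1: VV[1][1]++ -> VV[1]=[0, 2, 0]
Event 6: SEND 2->0: VV[2][2]++ -> VV[2]=[0, 0, 2], msg_vec=[0, 0, 2]; VV[0]=max(VV[0],msg_vec) then VV[0][0]++ -> VV[0]=[3, 0, 2]
Event 7: SEND 0->1: VV[0][0]++ -> VV[0]=[4, 0, 2], msg_vec=[4, 0, 2]; VV[1]=max(VV[1],msg_vec) then VV[1][1]++ -> VV[1]=[4, 3, 2]
Event 1 stamp: [0, 1, 0]
Event 3 stamp: [2, 0, 0]
[0, 1, 0] <= [2, 0, 0]? False
[2, 0, 0] <= [0, 1, 0]? False
Relation: concurrent

Answer: concurrent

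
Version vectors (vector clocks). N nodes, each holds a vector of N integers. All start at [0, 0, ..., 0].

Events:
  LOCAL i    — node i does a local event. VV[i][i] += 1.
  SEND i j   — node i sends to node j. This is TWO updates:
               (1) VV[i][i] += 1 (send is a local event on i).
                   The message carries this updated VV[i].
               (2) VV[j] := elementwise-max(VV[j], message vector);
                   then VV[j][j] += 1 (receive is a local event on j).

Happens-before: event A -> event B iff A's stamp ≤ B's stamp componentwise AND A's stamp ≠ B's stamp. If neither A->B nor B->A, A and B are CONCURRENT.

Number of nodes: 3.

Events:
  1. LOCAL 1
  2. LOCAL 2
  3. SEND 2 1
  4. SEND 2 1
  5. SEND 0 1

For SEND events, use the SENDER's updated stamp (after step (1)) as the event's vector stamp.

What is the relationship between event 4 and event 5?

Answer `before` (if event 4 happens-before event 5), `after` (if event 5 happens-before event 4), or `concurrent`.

Initial: VV[0]=[0, 0, 0]
Initial: VV[1]=[0, 0, 0]
Initial: VV[2]=[0, 0, 0]
Event 1: LOCAL 1: VV[1][1]++ -> VV[1]=[0, 1, 0]
Event 2: LOCAL 2: VV[2][2]++ -> VV[2]=[0, 0, 1]
Event 3: SEND 2->1: VV[2][2]++ -> VV[2]=[0, 0, 2], msg_vec=[0, 0, 2]; VV[1]=max(VV[1],msg_vec) then VV[1][1]++ -> VV[1]=[0, 2, 2]
Event 4: SEND 2->1: VV[2][2]++ -> VV[2]=[0, 0, 3], msg_vec=[0, 0, 3]; VV[1]=max(VV[1],msg_vec) then VV[1][1]++ -> VV[1]=[0, 3, 3]
Event 5: SEND 0->1: VV[0][0]++ -> VV[0]=[1, 0, 0], msg_vec=[1, 0, 0]; VV[1]=max(VV[1],msg_vec) then VV[1][1]++ -> VV[1]=[1, 4, 3]
Event 4 stamp: [0, 0, 3]
Event 5 stamp: [1, 0, 0]
[0, 0, 3] <= [1, 0, 0]? False
[1, 0, 0] <= [0, 0, 3]? False
Relation: concurrent

Answer: concurrent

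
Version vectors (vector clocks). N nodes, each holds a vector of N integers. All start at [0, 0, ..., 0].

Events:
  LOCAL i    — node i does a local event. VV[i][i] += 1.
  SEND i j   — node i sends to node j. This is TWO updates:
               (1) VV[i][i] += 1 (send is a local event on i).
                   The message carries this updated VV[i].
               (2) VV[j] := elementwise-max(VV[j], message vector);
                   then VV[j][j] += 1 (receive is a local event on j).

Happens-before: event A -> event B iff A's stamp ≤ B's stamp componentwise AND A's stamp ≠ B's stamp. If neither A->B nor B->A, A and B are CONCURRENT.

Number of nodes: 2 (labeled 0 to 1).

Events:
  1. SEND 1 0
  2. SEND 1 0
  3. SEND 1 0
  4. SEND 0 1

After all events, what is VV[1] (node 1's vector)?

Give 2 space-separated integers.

Initial: VV[0]=[0, 0]
Initial: VV[1]=[0, 0]
Event 1: SEND 1->0: VV[1][1]++ -> VV[1]=[0, 1], msg_vec=[0, 1]; VV[0]=max(VV[0],msg_vec) then VV[0][0]++ -> VV[0]=[1, 1]
Event 2: SEND 1->0: VV[1][1]++ -> VV[1]=[0, 2], msg_vec=[0, 2]; VV[0]=max(VV[0],msg_vec) then VV[0][0]++ -> VV[0]=[2, 2]
Event 3: SEND 1->0: VV[1][1]++ -> VV[1]=[0, 3], msg_vec=[0, 3]; VV[0]=max(VV[0],msg_vec) then VV[0][0]++ -> VV[0]=[3, 3]
Event 4: SEND 0->1: VV[0][0]++ -> VV[0]=[4, 3], msg_vec=[4, 3]; VV[1]=max(VV[1],msg_vec) then VV[1][1]++ -> VV[1]=[4, 4]
Final vectors: VV[0]=[4, 3]; VV[1]=[4, 4]

Answer: 4 4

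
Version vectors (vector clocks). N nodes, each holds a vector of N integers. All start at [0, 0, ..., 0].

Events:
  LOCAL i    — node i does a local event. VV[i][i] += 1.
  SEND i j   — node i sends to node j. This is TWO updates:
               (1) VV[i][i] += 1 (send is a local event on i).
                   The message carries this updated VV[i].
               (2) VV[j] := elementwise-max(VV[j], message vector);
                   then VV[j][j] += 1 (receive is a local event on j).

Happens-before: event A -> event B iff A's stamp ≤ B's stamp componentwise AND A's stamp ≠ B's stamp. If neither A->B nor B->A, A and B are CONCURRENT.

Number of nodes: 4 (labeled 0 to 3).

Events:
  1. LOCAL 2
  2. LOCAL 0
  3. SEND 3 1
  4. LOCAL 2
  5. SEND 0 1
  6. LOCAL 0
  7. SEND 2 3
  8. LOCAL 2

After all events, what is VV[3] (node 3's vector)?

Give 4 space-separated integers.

Initial: VV[0]=[0, 0, 0, 0]
Initial: VV[1]=[0, 0, 0, 0]
Initial: VV[2]=[0, 0, 0, 0]
Initial: VV[3]=[0, 0, 0, 0]
Event 1: LOCAL 2: VV[2][2]++ -> VV[2]=[0, 0, 1, 0]
Event 2: LOCAL 0: VV[0][0]++ -> VV[0]=[1, 0, 0, 0]
Event 3: SEND 3->1: VV[3][3]++ -> VV[3]=[0, 0, 0, 1], msg_vec=[0, 0, 0, 1]; VV[1]=max(VV[1],msg_vec) then VV[1][1]++ -> VV[1]=[0, 1, 0, 1]
Event 4: LOCAL 2: VV[2][2]++ -> VV[2]=[0, 0, 2, 0]
Event 5: SEND 0->1: VV[0][0]++ -> VV[0]=[2, 0, 0, 0], msg_vec=[2, 0, 0, 0]; VV[1]=max(VV[1],msg_vec) then VV[1][1]++ -> VV[1]=[2, 2, 0, 1]
Event 6: LOCAL 0: VV[0][0]++ -> VV[0]=[3, 0, 0, 0]
Event 7: SEND 2->3: VV[2][2]++ -> VV[2]=[0, 0, 3, 0], msg_vec=[0, 0, 3, 0]; VV[3]=max(VV[3],msg_vec) then VV[3][3]++ -> VV[3]=[0, 0, 3, 2]
Event 8: LOCAL 2: VV[2][2]++ -> VV[2]=[0, 0, 4, 0]
Final vectors: VV[0]=[3, 0, 0, 0]; VV[1]=[2, 2, 0, 1]; VV[2]=[0, 0, 4, 0]; VV[3]=[0, 0, 3, 2]

Answer: 0 0 3 2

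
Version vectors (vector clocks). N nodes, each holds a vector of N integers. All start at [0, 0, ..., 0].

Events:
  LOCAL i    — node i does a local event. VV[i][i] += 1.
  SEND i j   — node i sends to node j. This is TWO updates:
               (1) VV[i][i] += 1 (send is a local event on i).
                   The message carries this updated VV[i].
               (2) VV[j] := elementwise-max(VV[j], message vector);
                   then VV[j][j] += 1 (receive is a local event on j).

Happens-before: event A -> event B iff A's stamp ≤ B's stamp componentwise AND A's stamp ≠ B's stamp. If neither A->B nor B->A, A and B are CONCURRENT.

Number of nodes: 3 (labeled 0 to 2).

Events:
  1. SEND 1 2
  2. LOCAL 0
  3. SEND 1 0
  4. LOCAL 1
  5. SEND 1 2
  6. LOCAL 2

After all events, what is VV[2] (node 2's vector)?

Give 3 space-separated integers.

Initial: VV[0]=[0, 0, 0]
Initial: VV[1]=[0, 0, 0]
Initial: VV[2]=[0, 0, 0]
Event 1: SEND 1->2: VV[1][1]++ -> VV[1]=[0, 1, 0], msg_vec=[0, 1, 0]; VV[2]=max(VV[2],msg_vec) then VV[2][2]++ -> VV[2]=[0, 1, 1]
Event 2: LOCAL 0: VV[0][0]++ -> VV[0]=[1, 0, 0]
Event 3: SEND 1->0: VV[1][1]++ -> VV[1]=[0, 2, 0], msg_vec=[0, 2, 0]; VV[0]=max(VV[0],msg_vec) then VV[0][0]++ -> VV[0]=[2, 2, 0]
Event 4: LOCAL 1: VV[1][1]++ -> VV[1]=[0, 3, 0]
Event 5: SEND 1->2: VV[1][1]++ -> VV[1]=[0, 4, 0], msg_vec=[0, 4, 0]; VV[2]=max(VV[2],msg_vec) then VV[2][2]++ -> VV[2]=[0, 4, 2]
Event 6: LOCAL 2: VV[2][2]++ -> VV[2]=[0, 4, 3]
Final vectors: VV[0]=[2, 2, 0]; VV[1]=[0, 4, 0]; VV[2]=[0, 4, 3]

Answer: 0 4 3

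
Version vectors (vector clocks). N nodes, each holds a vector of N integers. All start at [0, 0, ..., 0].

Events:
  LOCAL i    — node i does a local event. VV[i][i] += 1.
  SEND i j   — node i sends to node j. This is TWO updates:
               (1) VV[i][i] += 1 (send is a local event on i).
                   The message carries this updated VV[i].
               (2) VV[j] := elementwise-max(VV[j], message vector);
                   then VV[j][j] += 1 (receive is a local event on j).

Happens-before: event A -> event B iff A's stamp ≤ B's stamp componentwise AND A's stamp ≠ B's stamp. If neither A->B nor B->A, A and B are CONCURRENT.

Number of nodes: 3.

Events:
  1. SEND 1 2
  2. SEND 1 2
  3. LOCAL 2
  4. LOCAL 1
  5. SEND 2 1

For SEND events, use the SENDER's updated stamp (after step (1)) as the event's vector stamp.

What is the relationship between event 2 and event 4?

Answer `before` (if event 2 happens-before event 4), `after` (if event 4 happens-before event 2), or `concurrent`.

Answer: before

Derivation:
Initial: VV[0]=[0, 0, 0]
Initial: VV[1]=[0, 0, 0]
Initial: VV[2]=[0, 0, 0]
Event 1: SEND 1->2: VV[1][1]++ -> VV[1]=[0, 1, 0], msg_vec=[0, 1, 0]; VV[2]=max(VV[2],msg_vec) then VV[2][2]++ -> VV[2]=[0, 1, 1]
Event 2: SEND 1->2: VV[1][1]++ -> VV[1]=[0, 2, 0], msg_vec=[0, 2, 0]; VV[2]=max(VV[2],msg_vec) then VV[2][2]++ -> VV[2]=[0, 2, 2]
Event 3: LOCAL 2: VV[2][2]++ -> VV[2]=[0, 2, 3]
Event 4: LOCAL 1: VV[1][1]++ -> VV[1]=[0, 3, 0]
Event 5: SEND 2->1: VV[2][2]++ -> VV[2]=[0, 2, 4], msg_vec=[0, 2, 4]; VV[1]=max(VV[1],msg_vec) then VV[1][1]++ -> VV[1]=[0, 4, 4]
Event 2 stamp: [0, 2, 0]
Event 4 stamp: [0, 3, 0]
[0, 2, 0] <= [0, 3, 0]? True
[0, 3, 0] <= [0, 2, 0]? False
Relation: before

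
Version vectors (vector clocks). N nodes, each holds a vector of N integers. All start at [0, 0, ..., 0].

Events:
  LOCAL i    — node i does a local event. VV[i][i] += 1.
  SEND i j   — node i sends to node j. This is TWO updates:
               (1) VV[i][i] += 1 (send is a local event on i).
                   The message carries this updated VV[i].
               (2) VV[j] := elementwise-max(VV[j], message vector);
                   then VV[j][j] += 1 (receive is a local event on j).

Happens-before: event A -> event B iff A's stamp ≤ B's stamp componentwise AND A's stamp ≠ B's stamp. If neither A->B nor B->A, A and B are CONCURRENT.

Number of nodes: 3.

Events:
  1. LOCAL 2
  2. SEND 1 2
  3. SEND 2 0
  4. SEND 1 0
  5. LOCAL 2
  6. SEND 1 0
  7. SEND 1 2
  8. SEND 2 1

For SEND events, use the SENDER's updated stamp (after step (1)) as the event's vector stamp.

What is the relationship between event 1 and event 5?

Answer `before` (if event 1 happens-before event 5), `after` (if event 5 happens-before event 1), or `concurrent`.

Initial: VV[0]=[0, 0, 0]
Initial: VV[1]=[0, 0, 0]
Initial: VV[2]=[0, 0, 0]
Event 1: LOCAL 2: VV[2][2]++ -> VV[2]=[0, 0, 1]
Event 2: SEND 1->2: VV[1][1]++ -> VV[1]=[0, 1, 0], msg_vec=[0, 1, 0]; VV[2]=max(VV[2],msg_vec) then VV[2][2]++ -> VV[2]=[0, 1, 2]
Event 3: SEND 2->0: VV[2][2]++ -> VV[2]=[0, 1, 3], msg_vec=[0, 1, 3]; VV[0]=max(VV[0],msg_vec) then VV[0][0]++ -> VV[0]=[1, 1, 3]
Event 4: SEND 1->0: VV[1][1]++ -> VV[1]=[0, 2, 0], msg_vec=[0, 2, 0]; VV[0]=max(VV[0],msg_vec) then VV[0][0]++ -> VV[0]=[2, 2, 3]
Event 5: LOCAL 2: VV[2][2]++ -> VV[2]=[0, 1, 4]
Event 6: SEND 1->0: VV[1][1]++ -> VV[1]=[0, 3, 0], msg_vec=[0, 3, 0]; VV[0]=max(VV[0],msg_vec) then VV[0][0]++ -> VV[0]=[3, 3, 3]
Event 7: SEND 1->2: VV[1][1]++ -> VV[1]=[0, 4, 0], msg_vec=[0, 4, 0]; VV[2]=max(VV[2],msg_vec) then VV[2][2]++ -> VV[2]=[0, 4, 5]
Event 8: SEND 2->1: VV[2][2]++ -> VV[2]=[0, 4, 6], msg_vec=[0, 4, 6]; VV[1]=max(VV[1],msg_vec) then VV[1][1]++ -> VV[1]=[0, 5, 6]
Event 1 stamp: [0, 0, 1]
Event 5 stamp: [0, 1, 4]
[0, 0, 1] <= [0, 1, 4]? True
[0, 1, 4] <= [0, 0, 1]? False
Relation: before

Answer: before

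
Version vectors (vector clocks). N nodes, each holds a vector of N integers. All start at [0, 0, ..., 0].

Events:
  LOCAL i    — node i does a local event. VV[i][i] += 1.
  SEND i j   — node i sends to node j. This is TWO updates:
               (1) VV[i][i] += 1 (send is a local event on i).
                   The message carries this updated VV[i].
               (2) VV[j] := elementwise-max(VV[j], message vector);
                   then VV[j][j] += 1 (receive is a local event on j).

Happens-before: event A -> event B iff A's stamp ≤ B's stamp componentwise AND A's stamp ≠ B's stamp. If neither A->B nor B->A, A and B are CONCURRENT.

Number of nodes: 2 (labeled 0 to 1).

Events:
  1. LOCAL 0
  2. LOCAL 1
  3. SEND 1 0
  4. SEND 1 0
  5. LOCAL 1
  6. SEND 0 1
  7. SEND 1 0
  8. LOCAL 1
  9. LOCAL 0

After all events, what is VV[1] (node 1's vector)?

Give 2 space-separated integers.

Answer: 4 7

Derivation:
Initial: VV[0]=[0, 0]
Initial: VV[1]=[0, 0]
Event 1: LOCAL 0: VV[0][0]++ -> VV[0]=[1, 0]
Event 2: LOCAL 1: VV[1][1]++ -> VV[1]=[0, 1]
Event 3: SEND 1->0: VV[1][1]++ -> VV[1]=[0, 2], msg_vec=[0, 2]; VV[0]=max(VV[0],msg_vec) then VV[0][0]++ -> VV[0]=[2, 2]
Event 4: SEND 1->0: VV[1][1]++ -> VV[1]=[0, 3], msg_vec=[0, 3]; VV[0]=max(VV[0],msg_vec) then VV[0][0]++ -> VV[0]=[3, 3]
Event 5: LOCAL 1: VV[1][1]++ -> VV[1]=[0, 4]
Event 6: SEND 0->1: VV[0][0]++ -> VV[0]=[4, 3], msg_vec=[4, 3]; VV[1]=max(VV[1],msg_vec) then VV[1][1]++ -> VV[1]=[4, 5]
Event 7: SEND 1->0: VV[1][1]++ -> VV[1]=[4, 6], msg_vec=[4, 6]; VV[0]=max(VV[0],msg_vec) then VV[0][0]++ -> VV[0]=[5, 6]
Event 8: LOCAL 1: VV[1][1]++ -> VV[1]=[4, 7]
Event 9: LOCAL 0: VV[0][0]++ -> VV[0]=[6, 6]
Final vectors: VV[0]=[6, 6]; VV[1]=[4, 7]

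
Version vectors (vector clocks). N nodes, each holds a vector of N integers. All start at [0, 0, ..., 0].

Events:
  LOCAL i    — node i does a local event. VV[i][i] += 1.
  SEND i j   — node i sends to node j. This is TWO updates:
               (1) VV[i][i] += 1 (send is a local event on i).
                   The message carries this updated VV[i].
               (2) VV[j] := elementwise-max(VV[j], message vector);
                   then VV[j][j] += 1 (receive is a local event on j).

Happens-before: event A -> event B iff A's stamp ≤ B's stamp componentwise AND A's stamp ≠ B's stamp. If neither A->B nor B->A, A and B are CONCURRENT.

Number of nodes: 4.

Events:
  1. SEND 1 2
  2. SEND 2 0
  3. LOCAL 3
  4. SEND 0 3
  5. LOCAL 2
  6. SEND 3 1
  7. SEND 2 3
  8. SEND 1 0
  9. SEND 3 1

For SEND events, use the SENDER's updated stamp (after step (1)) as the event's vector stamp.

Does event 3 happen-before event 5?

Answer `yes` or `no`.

Initial: VV[0]=[0, 0, 0, 0]
Initial: VV[1]=[0, 0, 0, 0]
Initial: VV[2]=[0, 0, 0, 0]
Initial: VV[3]=[0, 0, 0, 0]
Event 1: SEND 1->2: VV[1][1]++ -> VV[1]=[0, 1, 0, 0], msg_vec=[0, 1, 0, 0]; VV[2]=max(VV[2],msg_vec) then VV[2][2]++ -> VV[2]=[0, 1, 1, 0]
Event 2: SEND 2->0: VV[2][2]++ -> VV[2]=[0, 1, 2, 0], msg_vec=[0, 1, 2, 0]; VV[0]=max(VV[0],msg_vec) then VV[0][0]++ -> VV[0]=[1, 1, 2, 0]
Event 3: LOCAL 3: VV[3][3]++ -> VV[3]=[0, 0, 0, 1]
Event 4: SEND 0->3: VV[0][0]++ -> VV[0]=[2, 1, 2, 0], msg_vec=[2, 1, 2, 0]; VV[3]=max(VV[3],msg_vec) then VV[3][3]++ -> VV[3]=[2, 1, 2, 2]
Event 5: LOCAL 2: VV[2][2]++ -> VV[2]=[0, 1, 3, 0]
Event 6: SEND 3->1: VV[3][3]++ -> VV[3]=[2, 1, 2, 3], msg_vec=[2, 1, 2, 3]; VV[1]=max(VV[1],msg_vec) then VV[1][1]++ -> VV[1]=[2, 2, 2, 3]
Event 7: SEND 2->3: VV[2][2]++ -> VV[2]=[0, 1, 4, 0], msg_vec=[0, 1, 4, 0]; VV[3]=max(VV[3],msg_vec) then VV[3][3]++ -> VV[3]=[2, 1, 4, 4]
Event 8: SEND 1->0: VV[1][1]++ -> VV[1]=[2, 3, 2, 3], msg_vec=[2, 3, 2, 3]; VV[0]=max(VV[0],msg_vec) then VV[0][0]++ -> VV[0]=[3, 3, 2, 3]
Event 9: SEND 3->1: VV[3][3]++ -> VV[3]=[2, 1, 4, 5], msg_vec=[2, 1, 4, 5]; VV[1]=max(VV[1],msg_vec) then VV[1][1]++ -> VV[1]=[2, 4, 4, 5]
Event 3 stamp: [0, 0, 0, 1]
Event 5 stamp: [0, 1, 3, 0]
[0, 0, 0, 1] <= [0, 1, 3, 0]? False. Equal? False. Happens-before: False

Answer: no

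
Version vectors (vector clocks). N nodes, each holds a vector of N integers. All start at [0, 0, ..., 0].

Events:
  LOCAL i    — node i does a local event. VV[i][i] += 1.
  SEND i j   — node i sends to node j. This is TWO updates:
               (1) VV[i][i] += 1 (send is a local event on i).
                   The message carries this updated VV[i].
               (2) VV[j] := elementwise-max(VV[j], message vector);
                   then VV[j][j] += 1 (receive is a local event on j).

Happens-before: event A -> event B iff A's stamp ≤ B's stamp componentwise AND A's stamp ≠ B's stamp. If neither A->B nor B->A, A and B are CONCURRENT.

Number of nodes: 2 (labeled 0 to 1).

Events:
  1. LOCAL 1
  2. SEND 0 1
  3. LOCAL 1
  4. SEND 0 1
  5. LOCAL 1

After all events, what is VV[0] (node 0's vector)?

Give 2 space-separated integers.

Answer: 2 0

Derivation:
Initial: VV[0]=[0, 0]
Initial: VV[1]=[0, 0]
Event 1: LOCAL 1: VV[1][1]++ -> VV[1]=[0, 1]
Event 2: SEND 0->1: VV[0][0]++ -> VV[0]=[1, 0], msg_vec=[1, 0]; VV[1]=max(VV[1],msg_vec) then VV[1][1]++ -> VV[1]=[1, 2]
Event 3: LOCAL 1: VV[1][1]++ -> VV[1]=[1, 3]
Event 4: SEND 0->1: VV[0][0]++ -> VV[0]=[2, 0], msg_vec=[2, 0]; VV[1]=max(VV[1],msg_vec) then VV[1][1]++ -> VV[1]=[2, 4]
Event 5: LOCAL 1: VV[1][1]++ -> VV[1]=[2, 5]
Final vectors: VV[0]=[2, 0]; VV[1]=[2, 5]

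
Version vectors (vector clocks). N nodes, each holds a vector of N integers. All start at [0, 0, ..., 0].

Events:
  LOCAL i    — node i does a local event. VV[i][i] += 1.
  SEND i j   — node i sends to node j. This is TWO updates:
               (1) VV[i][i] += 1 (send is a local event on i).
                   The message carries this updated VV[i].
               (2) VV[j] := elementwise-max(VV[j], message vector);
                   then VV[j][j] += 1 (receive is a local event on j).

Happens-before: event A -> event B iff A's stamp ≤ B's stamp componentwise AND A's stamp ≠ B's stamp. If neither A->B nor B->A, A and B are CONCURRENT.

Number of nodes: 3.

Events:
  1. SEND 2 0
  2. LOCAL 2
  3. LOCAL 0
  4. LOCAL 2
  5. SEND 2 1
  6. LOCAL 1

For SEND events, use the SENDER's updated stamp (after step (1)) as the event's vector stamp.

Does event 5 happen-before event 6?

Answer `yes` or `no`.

Answer: yes

Derivation:
Initial: VV[0]=[0, 0, 0]
Initial: VV[1]=[0, 0, 0]
Initial: VV[2]=[0, 0, 0]
Event 1: SEND 2->0: VV[2][2]++ -> VV[2]=[0, 0, 1], msg_vec=[0, 0, 1]; VV[0]=max(VV[0],msg_vec) then VV[0][0]++ -> VV[0]=[1, 0, 1]
Event 2: LOCAL 2: VV[2][2]++ -> VV[2]=[0, 0, 2]
Event 3: LOCAL 0: VV[0][0]++ -> VV[0]=[2, 0, 1]
Event 4: LOCAL 2: VV[2][2]++ -> VV[2]=[0, 0, 3]
Event 5: SEND 2->1: VV[2][2]++ -> VV[2]=[0, 0, 4], msg_vec=[0, 0, 4]; VV[1]=max(VV[1],msg_vec) then VV[1][1]++ -> VV[1]=[0, 1, 4]
Event 6: LOCAL 1: VV[1][1]++ -> VV[1]=[0, 2, 4]
Event 5 stamp: [0, 0, 4]
Event 6 stamp: [0, 2, 4]
[0, 0, 4] <= [0, 2, 4]? True. Equal? False. Happens-before: True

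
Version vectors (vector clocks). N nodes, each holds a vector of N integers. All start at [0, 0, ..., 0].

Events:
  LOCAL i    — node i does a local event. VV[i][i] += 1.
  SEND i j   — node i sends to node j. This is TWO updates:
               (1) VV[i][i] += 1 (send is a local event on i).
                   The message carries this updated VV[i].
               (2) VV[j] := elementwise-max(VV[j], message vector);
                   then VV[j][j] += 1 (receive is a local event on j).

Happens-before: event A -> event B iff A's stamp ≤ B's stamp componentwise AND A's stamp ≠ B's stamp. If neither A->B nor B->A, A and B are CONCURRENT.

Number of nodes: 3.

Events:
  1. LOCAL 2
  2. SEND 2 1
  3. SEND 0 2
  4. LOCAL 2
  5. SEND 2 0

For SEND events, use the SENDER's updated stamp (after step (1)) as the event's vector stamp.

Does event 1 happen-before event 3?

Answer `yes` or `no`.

Initial: VV[0]=[0, 0, 0]
Initial: VV[1]=[0, 0, 0]
Initial: VV[2]=[0, 0, 0]
Event 1: LOCAL 2: VV[2][2]++ -> VV[2]=[0, 0, 1]
Event 2: SEND 2->1: VV[2][2]++ -> VV[2]=[0, 0, 2], msg_vec=[0, 0, 2]; VV[1]=max(VV[1],msg_vec) then VV[1][1]++ -> VV[1]=[0, 1, 2]
Event 3: SEND 0->2: VV[0][0]++ -> VV[0]=[1, 0, 0], msg_vec=[1, 0, 0]; VV[2]=max(VV[2],msg_vec) then VV[2][2]++ -> VV[2]=[1, 0, 3]
Event 4: LOCAL 2: VV[2][2]++ -> VV[2]=[1, 0, 4]
Event 5: SEND 2->0: VV[2][2]++ -> VV[2]=[1, 0, 5], msg_vec=[1, 0, 5]; VV[0]=max(VV[0],msg_vec) then VV[0][0]++ -> VV[0]=[2, 0, 5]
Event 1 stamp: [0, 0, 1]
Event 3 stamp: [1, 0, 0]
[0, 0, 1] <= [1, 0, 0]? False. Equal? False. Happens-before: False

Answer: no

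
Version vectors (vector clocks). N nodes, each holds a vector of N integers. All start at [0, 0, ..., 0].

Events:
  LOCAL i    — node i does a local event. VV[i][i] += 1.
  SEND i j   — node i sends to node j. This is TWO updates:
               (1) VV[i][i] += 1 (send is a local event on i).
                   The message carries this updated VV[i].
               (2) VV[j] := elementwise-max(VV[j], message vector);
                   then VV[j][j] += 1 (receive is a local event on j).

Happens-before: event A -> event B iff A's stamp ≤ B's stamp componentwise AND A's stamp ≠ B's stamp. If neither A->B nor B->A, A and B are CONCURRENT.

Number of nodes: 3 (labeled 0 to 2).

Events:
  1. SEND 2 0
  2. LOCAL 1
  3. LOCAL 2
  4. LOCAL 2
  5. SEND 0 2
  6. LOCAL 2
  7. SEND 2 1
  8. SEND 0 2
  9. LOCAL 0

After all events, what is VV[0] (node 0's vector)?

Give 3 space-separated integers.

Initial: VV[0]=[0, 0, 0]
Initial: VV[1]=[0, 0, 0]
Initial: VV[2]=[0, 0, 0]
Event 1: SEND 2->0: VV[2][2]++ -> VV[2]=[0, 0, 1], msg_vec=[0, 0, 1]; VV[0]=max(VV[0],msg_vec) then VV[0][0]++ -> VV[0]=[1, 0, 1]
Event 2: LOCAL 1: VV[1][1]++ -> VV[1]=[0, 1, 0]
Event 3: LOCAL 2: VV[2][2]++ -> VV[2]=[0, 0, 2]
Event 4: LOCAL 2: VV[2][2]++ -> VV[2]=[0, 0, 3]
Event 5: SEND 0->2: VV[0][0]++ -> VV[0]=[2, 0, 1], msg_vec=[2, 0, 1]; VV[2]=max(VV[2],msg_vec) then VV[2][2]++ -> VV[2]=[2, 0, 4]
Event 6: LOCAL 2: VV[2][2]++ -> VV[2]=[2, 0, 5]
Event 7: SEND 2->1: VV[2][2]++ -> VV[2]=[2, 0, 6], msg_vec=[2, 0, 6]; VV[1]=max(VV[1],msg_vec) then VV[1][1]++ -> VV[1]=[2, 2, 6]
Event 8: SEND 0->2: VV[0][0]++ -> VV[0]=[3, 0, 1], msg_vec=[3, 0, 1]; VV[2]=max(VV[2],msg_vec) then VV[2][2]++ -> VV[2]=[3, 0, 7]
Event 9: LOCAL 0: VV[0][0]++ -> VV[0]=[4, 0, 1]
Final vectors: VV[0]=[4, 0, 1]; VV[1]=[2, 2, 6]; VV[2]=[3, 0, 7]

Answer: 4 0 1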